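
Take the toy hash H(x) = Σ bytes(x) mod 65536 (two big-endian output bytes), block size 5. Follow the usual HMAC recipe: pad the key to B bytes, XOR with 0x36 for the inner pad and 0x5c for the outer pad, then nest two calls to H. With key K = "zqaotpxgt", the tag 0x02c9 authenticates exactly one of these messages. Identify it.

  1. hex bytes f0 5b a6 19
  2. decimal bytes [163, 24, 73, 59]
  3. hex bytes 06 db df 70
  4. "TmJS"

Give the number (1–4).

1

Key "zqaotpxgt" = 7a 71 61 6f 74 70 78 67 74 is 9 bytes > B = 5, so hash it first: H(key) = 03 f2, then zero-pad to 5 bytes: K' = 03 f2 00 00 00.
K' ⊕ ipad = 35 c4 36 36 36; K' ⊕ opad = 5f ae 5c 5c 5c.
m1: inner = H(35 c4 36 36 36 f0 5b a6 19) = 03 a5; tag = H(5f ae 5c 5c 5c 03 a5) = 02c9 ← matches
m2: inner = H(35 c4 36 36 36 a3 18 49 3b) = 02 da; tag = H(5f ae 5c 5c 5c 02 da) = 02fd
m3: inner = H(35 c4 36 36 36 06 db df 70) = 03 cb; tag = H(5f ae 5c 5c 5c 03 cb) = 02ef
m4: inner = H(35 c4 36 36 36 54 6d 4a 53) = 02 f9; tag = H(5f ae 5c 5c 5c 02 f9) = 031c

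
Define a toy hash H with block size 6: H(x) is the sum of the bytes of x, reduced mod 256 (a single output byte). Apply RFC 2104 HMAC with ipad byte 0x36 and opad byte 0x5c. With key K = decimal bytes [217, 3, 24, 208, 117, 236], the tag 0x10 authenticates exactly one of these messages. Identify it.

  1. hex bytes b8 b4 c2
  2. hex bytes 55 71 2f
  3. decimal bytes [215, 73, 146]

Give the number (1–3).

Key decimal bytes [217, 3, 24, 208, 117, 236] = d9 03 18 d0 75 ec is exactly B = 6 bytes: K' = d9 03 18 d0 75 ec.
K' ⊕ ipad = ef 35 2e e6 43 da; K' ⊕ opad = 85 5f 44 8c 29 b0.
m1: inner = H(ef 35 2e e6 43 da b8 b4 c2) = 83; tag = H(85 5f 44 8c 29 b0 83) = 10 ← matches
m2: inner = H(ef 35 2e e6 43 da 55 71 2f) = 4a; tag = H(85 5f 44 8c 29 b0 4a) = d7
m3: inner = H(ef 35 2e e6 43 da d7 49 92) = 07; tag = H(85 5f 44 8c 29 b0 07) = 94

1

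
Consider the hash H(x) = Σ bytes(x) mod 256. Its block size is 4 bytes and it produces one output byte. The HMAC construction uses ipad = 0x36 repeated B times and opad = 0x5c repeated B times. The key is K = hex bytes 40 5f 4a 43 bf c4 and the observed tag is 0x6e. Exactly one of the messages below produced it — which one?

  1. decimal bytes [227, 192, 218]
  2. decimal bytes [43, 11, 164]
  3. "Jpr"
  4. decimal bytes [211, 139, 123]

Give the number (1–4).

Key hex bytes 40 5f 4a 43 bf c4 is 6 bytes > B = 4, so hash it first: H(key) = af, then zero-pad to 4 bytes: K' = af 00 00 00.
K' ⊕ ipad = 99 36 36 36; K' ⊕ opad = f3 5c 5c 5c.
m1: inner = H(99 36 36 36 e3 c0 da) = b8; tag = H(f3 5c 5c 5c b8) = bf
m2: inner = H(99 36 36 36 2b 0b a4) = 15; tag = H(f3 5c 5c 5c 15) = 1c
m3: inner = H(99 36 36 36 4a 70 72) = 67; tag = H(f3 5c 5c 5c 67) = 6e ← matches
m4: inner = H(99 36 36 36 d3 8b 7b) = 14; tag = H(f3 5c 5c 5c 14) = 1b

3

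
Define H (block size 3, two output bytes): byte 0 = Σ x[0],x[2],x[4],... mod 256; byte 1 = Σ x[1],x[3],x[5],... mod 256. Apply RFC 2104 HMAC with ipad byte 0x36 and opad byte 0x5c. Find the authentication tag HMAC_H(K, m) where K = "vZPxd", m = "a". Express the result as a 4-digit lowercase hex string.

Key "vZPxd" = 76 5a 50 78 64 is 5 bytes > B = 3, so hash it first: H(key) = 2a d2, then zero-pad to 3 bytes: K' = 2a d2 00.
K' ⊕ ipad = 1c e4 36.  K' ⊕ opad = 76 8e 5c.
Inner input = (K'⊕ipad) ∥ m = 1c e4 36 ∥ 61.
Inner hash: even-index sum = 82 mod 256 = 82; odd-index sum = 325 mod 256 = 69 → 52 45.
Outer input = (K'⊕opad) ∥ inner = 76 8e 5c ∥ 52 45.
Outer hash (tag): even-index sum = 279 mod 256 = 23; odd-index sum = 224 mod 256 = 224 → 17 e0.

17e0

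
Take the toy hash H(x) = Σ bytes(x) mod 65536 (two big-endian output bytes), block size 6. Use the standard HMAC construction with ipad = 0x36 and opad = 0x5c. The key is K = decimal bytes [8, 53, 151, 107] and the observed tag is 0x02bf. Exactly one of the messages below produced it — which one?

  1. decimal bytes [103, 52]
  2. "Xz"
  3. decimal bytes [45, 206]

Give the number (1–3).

1

Key decimal bytes [8, 53, 151, 107] = 08 35 97 6b is 4 bytes ≤ B = 6; zero-pad to 6 bytes: K' = 08 35 97 6b 00 00.
K' ⊕ ipad = 3e 03 a1 5d 36 36; K' ⊕ opad = 54 69 cb 37 5c 5c.
m1: inner = H(3e 03 a1 5d 36 36 67 34) = 02 46; tag = H(54 69 cb 37 5c 5c 02 46) = 02bf ← matches
m2: inner = H(3e 03 a1 5d 36 36 58 7a) = 02 7d; tag = H(54 69 cb 37 5c 5c 02 7d) = 02f6
m3: inner = H(3e 03 a1 5d 36 36 2d ce) = 02 a6; tag = H(54 69 cb 37 5c 5c 02 a6) = 031f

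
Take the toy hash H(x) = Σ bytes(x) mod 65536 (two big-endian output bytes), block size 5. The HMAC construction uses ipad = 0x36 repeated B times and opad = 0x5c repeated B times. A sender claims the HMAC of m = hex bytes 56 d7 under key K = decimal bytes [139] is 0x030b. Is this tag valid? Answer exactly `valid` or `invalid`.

Key decimal bytes [139] = 8b is 1 byte ≤ B = 5; zero-pad to 5 bytes: K' = 8b 00 00 00 00.
K' ⊕ ipad = bd 36 36 36 36; K' ⊕ opad = d7 5c 5c 5c 5c.
Inner hash: sum = 189+54+54+54+54+86+215 = 706 → 02 c2.
Outer hash (recomputed tag): sum = 215+92+92+92+92+2+194 = 779 → 03 0b.
Recomputed tag = 030b; claimed = 030b → match.

valid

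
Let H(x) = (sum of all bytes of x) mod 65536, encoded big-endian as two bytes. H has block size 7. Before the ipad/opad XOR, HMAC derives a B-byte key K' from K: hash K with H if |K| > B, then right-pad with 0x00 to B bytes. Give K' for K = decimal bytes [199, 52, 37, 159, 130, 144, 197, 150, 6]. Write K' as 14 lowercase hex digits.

|K| = 9 > B = 7, so first hash the key.
H(K): sum = 199+52+37+159+130+144+197+150+6 = 1074 → 04 32.
Zero-pad H(K) = 04 32 to 7 bytes: K' = 04 32 00 00 00 00 00.

04320000000000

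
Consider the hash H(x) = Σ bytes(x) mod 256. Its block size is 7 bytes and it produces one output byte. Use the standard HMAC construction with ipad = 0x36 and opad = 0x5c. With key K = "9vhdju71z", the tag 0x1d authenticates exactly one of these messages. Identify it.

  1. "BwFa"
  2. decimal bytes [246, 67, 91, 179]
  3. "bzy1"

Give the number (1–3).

2

Key "9vhdju71z" = 39 76 68 64 6a 75 37 31 7a is 9 bytes > B = 7, so hash it first: H(key) = 3c, then zero-pad to 7 bytes: K' = 3c 00 00 00 00 00 00.
K' ⊕ ipad = 0a 36 36 36 36 36 36; K' ⊕ opad = 60 5c 5c 5c 5c 5c 5c.
m1: inner = H(0a 36 36 36 36 36 36 42 77 46 61) = ae; tag = H(60 5c 5c 5c 5c 5c 5c ae) = 36
m2: inner = H(0a 36 36 36 36 36 36 f6 43 5b b3) = 95; tag = H(60 5c 5c 5c 5c 5c 5c 95) = 1d ← matches
m3: inner = H(0a 36 36 36 36 36 36 62 7a 79 31) = d4; tag = H(60 5c 5c 5c 5c 5c 5c d4) = 5c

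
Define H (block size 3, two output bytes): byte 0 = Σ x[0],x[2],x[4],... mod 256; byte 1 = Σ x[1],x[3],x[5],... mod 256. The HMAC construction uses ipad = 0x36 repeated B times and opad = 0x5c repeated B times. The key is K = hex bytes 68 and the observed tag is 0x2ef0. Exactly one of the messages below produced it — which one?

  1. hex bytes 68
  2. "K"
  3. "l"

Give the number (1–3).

1

Key hex bytes 68 is 1 byte ≤ B = 3; zero-pad to 3 bytes: K' = 68 00 00.
K' ⊕ ipad = 5e 36 36; K' ⊕ opad = 34 5c 5c.
m1: inner = H(5e 36 36 68) = 94 9e; tag = H(34 5c 5c 94 9e) = 2ef0 ← matches
m2: inner = H(5e 36 36 4b) = 94 81; tag = H(34 5c 5c 94 81) = 11f0
m3: inner = H(5e 36 36 6c) = 94 a2; tag = H(34 5c 5c 94 a2) = 32f0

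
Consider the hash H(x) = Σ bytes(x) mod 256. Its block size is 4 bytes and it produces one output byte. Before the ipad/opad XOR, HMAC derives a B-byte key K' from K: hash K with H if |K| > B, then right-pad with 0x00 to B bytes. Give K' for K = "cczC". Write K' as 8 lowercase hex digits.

Key "cczC" = 63 63 7a 43 is exactly B = 4 bytes: K' = 63 63 7a 43.

63637a43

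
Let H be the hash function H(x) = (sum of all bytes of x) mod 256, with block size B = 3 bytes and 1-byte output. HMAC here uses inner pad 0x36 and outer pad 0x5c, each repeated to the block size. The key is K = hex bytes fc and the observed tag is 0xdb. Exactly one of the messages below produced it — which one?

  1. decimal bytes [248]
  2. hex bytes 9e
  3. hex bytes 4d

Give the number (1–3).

3

Key hex bytes fc is 1 byte ≤ B = 3; zero-pad to 3 bytes: K' = fc 00 00.
K' ⊕ ipad = ca 36 36; K' ⊕ opad = a0 5c 5c.
m1: inner = H(ca 36 36 f8) = 2e; tag = H(a0 5c 5c 2e) = 86
m2: inner = H(ca 36 36 9e) = d4; tag = H(a0 5c 5c d4) = 2c
m3: inner = H(ca 36 36 4d) = 83; tag = H(a0 5c 5c 83) = db ← matches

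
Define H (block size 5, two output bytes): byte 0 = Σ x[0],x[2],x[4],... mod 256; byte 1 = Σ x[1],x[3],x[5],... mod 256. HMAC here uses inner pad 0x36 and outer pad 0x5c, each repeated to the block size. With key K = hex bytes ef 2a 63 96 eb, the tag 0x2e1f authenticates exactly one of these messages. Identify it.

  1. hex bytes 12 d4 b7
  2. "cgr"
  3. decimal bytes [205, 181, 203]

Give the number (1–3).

1

Key hex bytes ef 2a 63 96 eb is exactly B = 5 bytes: K' = ef 2a 63 96 eb.
K' ⊕ ipad = d9 1c 55 a0 dd; K' ⊕ opad = b3 76 3f ca b7.
m1: inner = H(d9 1c 55 a0 dd 12 d4 b7) = df 85; tag = H(b3 76 3f ca b7 df 85) = 2e1f ← matches
m2: inner = H(d9 1c 55 a0 dd 63 67 72) = 72 91; tag = H(b3 76 3f ca b7 72 91) = 3ab2
m3: inner = H(d9 1c 55 a0 dd cd b5 cb) = c0 54; tag = H(b3 76 3f ca b7 c0 54) = fd00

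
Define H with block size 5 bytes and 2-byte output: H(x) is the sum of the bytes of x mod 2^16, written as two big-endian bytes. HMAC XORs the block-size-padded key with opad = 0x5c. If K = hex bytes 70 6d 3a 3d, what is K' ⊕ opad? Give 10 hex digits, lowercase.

2c3166615c

Key hex bytes 70 6d 3a 3d is 4 bytes ≤ B = 5; zero-pad to 5 bytes: K' = 70 6d 3a 3d 00.
XOR each byte with 0x5c: 70⊕5c=2c, 6d⊕5c=31, 3a⊕5c=66, 3d⊕5c=61, 00⊕5c=5c.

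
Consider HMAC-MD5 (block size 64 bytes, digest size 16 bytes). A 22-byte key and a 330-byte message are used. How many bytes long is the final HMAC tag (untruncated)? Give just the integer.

16

The tag is one MD5 digest: 16 bytes.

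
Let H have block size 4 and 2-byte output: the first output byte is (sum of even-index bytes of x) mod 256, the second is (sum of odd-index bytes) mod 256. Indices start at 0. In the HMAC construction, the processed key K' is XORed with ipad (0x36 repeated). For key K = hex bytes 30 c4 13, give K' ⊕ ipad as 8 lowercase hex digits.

06f22536

Key hex bytes 30 c4 13 is 3 bytes ≤ B = 4; zero-pad to 4 bytes: K' = 30 c4 13 00.
XOR each byte with 0x36: 30⊕36=06, c4⊕36=f2, 13⊕36=25, 00⊕36=36.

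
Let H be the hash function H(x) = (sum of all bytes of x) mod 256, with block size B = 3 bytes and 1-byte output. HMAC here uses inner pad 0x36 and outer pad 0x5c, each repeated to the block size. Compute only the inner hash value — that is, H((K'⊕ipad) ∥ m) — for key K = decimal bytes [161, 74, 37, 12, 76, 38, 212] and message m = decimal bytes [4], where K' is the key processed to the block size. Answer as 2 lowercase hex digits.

Key decimal bytes [161, 74, 37, 12, 76, 38, 212] = a1 4a 25 0c 4c 26 d4 is 7 bytes > B = 3, so hash it first: H(key) = 62, then zero-pad to 3 bytes: K' = 62 00 00.
K' ⊕ ipad = 54 36 36.
Inner input = 54 36 36 ∥ 04.
Inner hash: sum = 84+54+54+4 = 196 → c4.

c4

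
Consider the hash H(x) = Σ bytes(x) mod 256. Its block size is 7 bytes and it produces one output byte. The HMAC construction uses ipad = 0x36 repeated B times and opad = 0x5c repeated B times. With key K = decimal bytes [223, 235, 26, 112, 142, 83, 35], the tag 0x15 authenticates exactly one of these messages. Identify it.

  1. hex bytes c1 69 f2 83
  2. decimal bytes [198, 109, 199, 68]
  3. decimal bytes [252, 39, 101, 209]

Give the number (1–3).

Key decimal bytes [223, 235, 26, 112, 142, 83, 35] = df eb 1a 70 8e 53 23 is exactly B = 7 bytes: K' = df eb 1a 70 8e 53 23.
K' ⊕ ipad = e9 dd 2c 46 b8 65 15; K' ⊕ opad = 83 b7 46 2c d2 0f 7f.
m1: inner = H(e9 dd 2c 46 b8 65 15 c1 69 f2 83) = 09; tag = H(83 b7 46 2c d2 0f 7f 09) = 15 ← matches
m2: inner = H(e9 dd 2c 46 b8 65 15 c6 6d c7 44) = a8; tag = H(83 b7 46 2c d2 0f 7f a8) = b4
m3: inner = H(e9 dd 2c 46 b8 65 15 fc 27 65 d1) = c3; tag = H(83 b7 46 2c d2 0f 7f c3) = cf

1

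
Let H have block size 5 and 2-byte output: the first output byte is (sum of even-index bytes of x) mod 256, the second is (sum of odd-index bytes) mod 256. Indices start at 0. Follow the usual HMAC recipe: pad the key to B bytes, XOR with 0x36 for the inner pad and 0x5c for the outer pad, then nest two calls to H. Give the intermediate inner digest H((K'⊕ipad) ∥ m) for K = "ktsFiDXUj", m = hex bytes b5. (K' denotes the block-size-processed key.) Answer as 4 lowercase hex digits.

Key "ktsFiDXUj" = 6b 74 73 46 69 44 58 55 6a is 9 bytes > B = 5, so hash it first: H(key) = 09 53, then zero-pad to 5 bytes: K' = 09 53 00 00 00.
K' ⊕ ipad = 3f 65 36 36 36.
Inner input = 3f 65 36 36 36 ∥ b5.
Inner hash: even-index sum = 171 mod 256 = 171; odd-index sum = 336 mod 256 = 80 → ab 50.

ab50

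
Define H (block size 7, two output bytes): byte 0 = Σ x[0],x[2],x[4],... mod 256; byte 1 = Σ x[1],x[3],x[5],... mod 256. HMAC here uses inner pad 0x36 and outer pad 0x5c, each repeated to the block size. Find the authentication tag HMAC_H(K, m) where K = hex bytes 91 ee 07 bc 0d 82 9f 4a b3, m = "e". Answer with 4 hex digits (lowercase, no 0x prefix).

d045

Key hex bytes 91 ee 07 bc 0d 82 9f 4a b3 is 9 bytes > B = 7, so hash it first: H(key) = f7 76, then zero-pad to 7 bytes: K' = f7 76 00 00 00 00 00.
K' ⊕ ipad = c1 40 36 36 36 36 36.  K' ⊕ opad = ab 2a 5c 5c 5c 5c 5c.
Inner input = (K'⊕ipad) ∥ m = c1 40 36 36 36 36 36 ∥ 65.
Inner hash: even-index sum = 355 mod 256 = 99; odd-index sum = 273 mod 256 = 17 → 63 11.
Outer input = (K'⊕opad) ∥ inner = ab 2a 5c 5c 5c 5c 5c ∥ 63 11.
Outer hash (tag): even-index sum = 464 mod 256 = 208; odd-index sum = 325 mod 256 = 69 → d0 45.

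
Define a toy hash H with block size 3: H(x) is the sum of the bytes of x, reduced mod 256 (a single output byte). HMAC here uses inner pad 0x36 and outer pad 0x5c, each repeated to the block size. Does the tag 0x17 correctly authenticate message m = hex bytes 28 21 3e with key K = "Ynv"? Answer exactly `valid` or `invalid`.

invalid

Key "Ynv" = 59 6e 76 is exactly B = 3 bytes: K' = 59 6e 76.
K' ⊕ ipad = 6f 58 40; K' ⊕ opad = 05 32 2a.
Inner hash: sum = 111+88+64+40+33+62 = 398; mod 256 = 142 → 8e.
Outer hash (recomputed tag): sum = 5+50+42+142 = 239 → ef.
Recomputed tag = ef; claimed = 17 → mismatch.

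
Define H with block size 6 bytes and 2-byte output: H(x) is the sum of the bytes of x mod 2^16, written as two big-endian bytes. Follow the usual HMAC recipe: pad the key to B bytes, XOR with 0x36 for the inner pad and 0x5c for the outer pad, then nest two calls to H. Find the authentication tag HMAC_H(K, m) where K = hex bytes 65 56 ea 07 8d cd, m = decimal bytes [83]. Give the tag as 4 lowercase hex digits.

0382

Key hex bytes 65 56 ea 07 8d cd is exactly B = 6 bytes: K' = 65 56 ea 07 8d cd.
K' ⊕ ipad = 53 60 dc 31 bb fb.  K' ⊕ opad = 39 0a b6 5b d1 91.
Inner input = (K'⊕ipad) ∥ m = 53 60 dc 31 bb fb ∥ 53.
Inner hash: sum = 83+96+220+49+187+251+83 = 969 → 03 c9.
Outer input = (K'⊕opad) ∥ inner = 39 0a b6 5b d1 91 ∥ 03 c9.
Outer hash (tag): sum = 57+10+182+91+209+145+3+201 = 898 → 03 82.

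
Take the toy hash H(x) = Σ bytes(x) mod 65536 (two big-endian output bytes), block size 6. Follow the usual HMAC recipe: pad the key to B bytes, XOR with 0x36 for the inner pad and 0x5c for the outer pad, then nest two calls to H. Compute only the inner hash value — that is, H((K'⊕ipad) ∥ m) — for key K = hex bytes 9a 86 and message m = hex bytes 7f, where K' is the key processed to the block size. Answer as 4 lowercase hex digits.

Key hex bytes 9a 86 is 2 bytes ≤ B = 6; zero-pad to 6 bytes: K' = 9a 86 00 00 00 00.
K' ⊕ ipad = ac b0 36 36 36 36.
Inner input = ac b0 36 36 36 36 ∥ 7f.
Inner hash: sum = 172+176+54+54+54+54+127 = 691 → 02 b3.

02b3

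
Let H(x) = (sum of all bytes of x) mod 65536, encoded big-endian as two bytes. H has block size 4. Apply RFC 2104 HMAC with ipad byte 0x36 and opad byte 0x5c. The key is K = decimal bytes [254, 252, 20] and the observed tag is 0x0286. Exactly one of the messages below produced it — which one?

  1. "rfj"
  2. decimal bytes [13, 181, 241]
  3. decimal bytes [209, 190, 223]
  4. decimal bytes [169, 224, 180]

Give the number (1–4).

Key decimal bytes [254, 252, 20] = fe fc 14 is 3 bytes ≤ B = 4; zero-pad to 4 bytes: K' = fe fc 14 00.
K' ⊕ ipad = c8 ca 22 36; K' ⊕ opad = a2 a0 48 5c.
m1: inner = H(c8 ca 22 36 72 66 6a) = 03 2c; tag = H(a2 a0 48 5c 03 2c) = 0215
m2: inner = H(c8 ca 22 36 0d b5 f1) = 03 9d; tag = H(a2 a0 48 5c 03 9d) = 0286 ← matches
m3: inner = H(c8 ca 22 36 d1 be df) = 04 58; tag = H(a2 a0 48 5c 04 58) = 0242
m4: inner = H(c8 ca 22 36 a9 e0 b4) = 04 27; tag = H(a2 a0 48 5c 04 27) = 0211

2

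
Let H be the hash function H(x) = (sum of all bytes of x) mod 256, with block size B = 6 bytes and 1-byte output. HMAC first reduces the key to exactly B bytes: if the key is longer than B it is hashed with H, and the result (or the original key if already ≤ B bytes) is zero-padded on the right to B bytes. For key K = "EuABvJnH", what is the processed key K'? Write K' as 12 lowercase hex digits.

|K| = 8 > B = 6, so first hash the key.
H(K): sum = 69+117+65+66+118+74+110+72 = 691; mod 256 = 179 → b3.
Zero-pad H(K) = b3 to 6 bytes: K' = b3 00 00 00 00 00.

b30000000000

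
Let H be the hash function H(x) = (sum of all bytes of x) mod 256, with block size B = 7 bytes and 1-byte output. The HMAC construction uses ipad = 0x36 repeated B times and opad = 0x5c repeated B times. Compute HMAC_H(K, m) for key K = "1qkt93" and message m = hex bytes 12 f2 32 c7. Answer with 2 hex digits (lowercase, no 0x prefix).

5d

Key "1qkt93" = 31 71 6b 74 39 33 is 6 bytes ≤ B = 7; zero-pad to 7 bytes: K' = 31 71 6b 74 39 33 00.
K' ⊕ ipad = 07 47 5d 42 0f 05 36.  K' ⊕ opad = 6d 2d 37 28 65 6f 5c.
Inner input = (K'⊕ipad) ∥ m = 07 47 5d 42 0f 05 36 ∥ 12 f2 32 c7.
Inner hash: sum = 7+71+93+66+15+5+54+18+242+50+199 = 820; mod 256 = 52 → 34.
Outer input = (K'⊕opad) ∥ inner = 6d 2d 37 28 65 6f 5c ∥ 34.
Outer hash (tag): sum = 109+45+55+40+101+111+92+52 = 605; mod 256 = 93 → 5d.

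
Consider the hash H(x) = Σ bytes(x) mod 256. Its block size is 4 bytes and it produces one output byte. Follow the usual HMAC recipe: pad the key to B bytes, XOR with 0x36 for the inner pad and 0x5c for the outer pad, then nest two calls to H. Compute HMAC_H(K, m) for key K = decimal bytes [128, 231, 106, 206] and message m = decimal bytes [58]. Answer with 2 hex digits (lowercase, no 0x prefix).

74

Key decimal bytes [128, 231, 106, 206] = 80 e7 6a ce is exactly B = 4 bytes: K' = 80 e7 6a ce.
K' ⊕ ipad = b6 d1 5c f8.  K' ⊕ opad = dc bb 36 92.
Inner input = (K'⊕ipad) ∥ m = b6 d1 5c f8 ∥ 3a.
Inner hash: sum = 182+209+92+248+58 = 789; mod 256 = 21 → 15.
Outer input = (K'⊕opad) ∥ inner = dc bb 36 92 ∥ 15.
Outer hash (tag): sum = 220+187+54+146+21 = 628; mod 256 = 116 → 74.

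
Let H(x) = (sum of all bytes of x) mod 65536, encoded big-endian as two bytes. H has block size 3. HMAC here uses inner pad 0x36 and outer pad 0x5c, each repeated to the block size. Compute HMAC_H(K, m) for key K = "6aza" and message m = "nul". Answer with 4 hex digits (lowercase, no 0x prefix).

Key "6aza" = 36 61 7a 61 is 4 bytes > B = 3, so hash it first: H(key) = 01 72, then zero-pad to 3 bytes: K' = 01 72 00.
K' ⊕ ipad = 37 44 36.  K' ⊕ opad = 5d 2e 5c.
Inner input = (K'⊕ipad) ∥ m = 37 44 36 ∥ 6e 75 6c.
Inner hash: sum = 55+68+54+110+117+108 = 512 → 02 00.
Outer input = (K'⊕opad) ∥ inner = 5d 2e 5c ∥ 02 00.
Outer hash (tag): sum = 93+46+92+2+0 = 233 → 00 e9.

00e9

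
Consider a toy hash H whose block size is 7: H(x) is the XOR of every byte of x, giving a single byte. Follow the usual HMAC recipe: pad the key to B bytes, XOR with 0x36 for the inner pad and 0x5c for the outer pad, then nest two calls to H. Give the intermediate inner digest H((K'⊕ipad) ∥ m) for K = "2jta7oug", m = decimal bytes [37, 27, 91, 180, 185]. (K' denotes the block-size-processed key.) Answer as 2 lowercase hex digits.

Key "2jta7oug" = 32 6a 74 61 37 6f 75 67 is 8 bytes > B = 7, so hash it first: H(key) = 07, then zero-pad to 7 bytes: K' = 07 00 00 00 00 00 00.
K' ⊕ ipad = 31 36 36 36 36 36 36.
Inner input = 31 36 36 36 36 36 36 ∥ 25 1b 5b b4 b9.
Inner hash: XOR 31⊕36⊕36⊕36⊕36⊕36⊕36⊕25⊕1b⊕5b⊕b4⊕b9 = 59.

59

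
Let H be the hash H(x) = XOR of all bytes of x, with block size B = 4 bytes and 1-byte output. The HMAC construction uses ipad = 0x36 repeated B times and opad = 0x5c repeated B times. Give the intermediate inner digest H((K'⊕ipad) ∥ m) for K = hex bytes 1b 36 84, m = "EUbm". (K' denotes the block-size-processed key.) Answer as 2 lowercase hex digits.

Key hex bytes 1b 36 84 is 3 bytes ≤ B = 4; zero-pad to 4 bytes: K' = 1b 36 84 00.
K' ⊕ ipad = 2d 00 b2 36.
Inner input = 2d 00 b2 36 ∥ 45 55 62 6d.
Inner hash: XOR 2d⊕00⊕b2⊕36⊕45⊕55⊕62⊕6d = b6.

b6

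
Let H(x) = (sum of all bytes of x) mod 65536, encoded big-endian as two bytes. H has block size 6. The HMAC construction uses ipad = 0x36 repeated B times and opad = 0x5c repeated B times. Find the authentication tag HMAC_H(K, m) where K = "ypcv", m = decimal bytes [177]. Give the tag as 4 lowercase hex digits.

01bb

Key "ypcv" = 79 70 63 76 is 4 bytes ≤ B = 6; zero-pad to 6 bytes: K' = 79 70 63 76 00 00.
K' ⊕ ipad = 4f 46 55 40 36 36.  K' ⊕ opad = 25 2c 3f 2a 5c 5c.
Inner input = (K'⊕ipad) ∥ m = 4f 46 55 40 36 36 ∥ b1.
Inner hash: sum = 79+70+85+64+54+54+177 = 583 → 02 47.
Outer input = (K'⊕opad) ∥ inner = 25 2c 3f 2a 5c 5c ∥ 02 47.
Outer hash (tag): sum = 37+44+63+42+92+92+2+71 = 443 → 01 bb.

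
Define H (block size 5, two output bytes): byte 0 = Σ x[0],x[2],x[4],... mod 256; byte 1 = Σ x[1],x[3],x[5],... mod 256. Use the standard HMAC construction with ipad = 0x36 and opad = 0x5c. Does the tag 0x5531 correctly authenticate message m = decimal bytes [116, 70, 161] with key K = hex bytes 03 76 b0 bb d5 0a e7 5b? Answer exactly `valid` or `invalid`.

invalid

Key hex bytes 03 76 b0 bb d5 0a e7 5b is 8 bytes > B = 5, so hash it first: H(key) = 6f 96, then zero-pad to 5 bytes: K' = 6f 96 00 00 00.
K' ⊕ ipad = 59 a0 36 36 36; K' ⊕ opad = 33 ca 5c 5c 5c.
Inner hash: even-index sum = 267 mod 256 = 11; odd-index sum = 491 mod 256 = 235 → 0b eb.
Outer hash (recomputed tag): even-index sum = 470 mod 256 = 214; odd-index sum = 305 mod 256 = 49 → d6 31.
Recomputed tag = d631; claimed = 5531 → mismatch.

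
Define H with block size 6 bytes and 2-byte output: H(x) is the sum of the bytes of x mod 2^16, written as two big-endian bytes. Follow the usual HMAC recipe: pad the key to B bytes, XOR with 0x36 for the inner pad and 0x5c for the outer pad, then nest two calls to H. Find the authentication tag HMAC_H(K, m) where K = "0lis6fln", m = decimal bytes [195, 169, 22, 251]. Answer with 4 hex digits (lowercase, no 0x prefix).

Key "0lis6fln" = 30 6c 69 73 36 66 6c 6e is 8 bytes > B = 6, so hash it first: H(key) = 02 ee, then zero-pad to 6 bytes: K' = 02 ee 00 00 00 00.
K' ⊕ ipad = 34 d8 36 36 36 36.  K' ⊕ opad = 5e b2 5c 5c 5c 5c.
Inner input = (K'⊕ipad) ∥ m = 34 d8 36 36 36 36 ∥ c3 a9 16 fb.
Inner hash: sum = 52+216+54+54+54+54+195+169+22+251 = 1121 → 04 61.
Outer input = (K'⊕opad) ∥ inner = 5e b2 5c 5c 5c 5c ∥ 04 61.
Outer hash (tag): sum = 94+178+92+92+92+92+4+97 = 741 → 02 e5.

02e5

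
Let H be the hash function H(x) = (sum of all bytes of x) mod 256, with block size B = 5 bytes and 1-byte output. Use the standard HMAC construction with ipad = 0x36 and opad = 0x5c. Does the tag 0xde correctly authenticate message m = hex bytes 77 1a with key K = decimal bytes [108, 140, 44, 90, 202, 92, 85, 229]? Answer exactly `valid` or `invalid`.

Key decimal bytes [108, 140, 44, 90, 202, 92, 85, 229] = 6c 8c 2c 5a ca 5c 55 e5 is 8 bytes > B = 5, so hash it first: H(key) = de, then zero-pad to 5 bytes: K' = de 00 00 00 00.
K' ⊕ ipad = e8 36 36 36 36; K' ⊕ opad = 82 5c 5c 5c 5c.
Inner hash: sum = 232+54+54+54+54+119+26 = 593; mod 256 = 81 → 51.
Outer hash (recomputed tag): sum = 130+92+92+92+92+81 = 579; mod 256 = 67 → 43.
Recomputed tag = 43; claimed = de → mismatch.

invalid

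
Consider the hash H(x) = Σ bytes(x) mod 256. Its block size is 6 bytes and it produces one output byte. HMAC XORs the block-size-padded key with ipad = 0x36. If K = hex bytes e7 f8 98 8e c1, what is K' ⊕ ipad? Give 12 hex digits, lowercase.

Key hex bytes e7 f8 98 8e c1 is 5 bytes ≤ B = 6; zero-pad to 6 bytes: K' = e7 f8 98 8e c1 00.
XOR each byte with 0x36: e7⊕36=d1, f8⊕36=ce, 98⊕36=ae, 8e⊕36=b8, c1⊕36=f7, 00⊕36=36.

d1ceaeb8f736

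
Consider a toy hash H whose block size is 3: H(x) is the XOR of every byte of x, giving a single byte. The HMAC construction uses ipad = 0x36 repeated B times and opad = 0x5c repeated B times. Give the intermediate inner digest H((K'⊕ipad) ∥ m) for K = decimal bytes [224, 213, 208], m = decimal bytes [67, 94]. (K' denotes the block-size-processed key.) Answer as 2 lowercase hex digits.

Key decimal bytes [224, 213, 208] = e0 d5 d0 is exactly B = 3 bytes: K' = e0 d5 d0.
K' ⊕ ipad = d6 e3 e6.
Inner input = d6 e3 e6 ∥ 43 5e.
Inner hash: XOR d6⊕e3⊕e6⊕43⊕5e = ce.

ce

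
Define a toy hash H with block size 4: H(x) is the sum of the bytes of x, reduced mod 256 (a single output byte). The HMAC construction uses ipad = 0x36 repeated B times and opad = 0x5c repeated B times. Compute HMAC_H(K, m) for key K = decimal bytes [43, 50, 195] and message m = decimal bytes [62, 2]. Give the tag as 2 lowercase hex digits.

Key decimal bytes [43, 50, 195] = 2b 32 c3 is 3 bytes ≤ B = 4; zero-pad to 4 bytes: K' = 2b 32 c3 00.
K' ⊕ ipad = 1d 04 f5 36.  K' ⊕ opad = 77 6e 9f 5c.
Inner input = (K'⊕ipad) ∥ m = 1d 04 f5 36 ∥ 3e 02.
Inner hash: sum = 29+4+245+54+62+2 = 396; mod 256 = 140 → 8c.
Outer input = (K'⊕opad) ∥ inner = 77 6e 9f 5c ∥ 8c.
Outer hash (tag): sum = 119+110+159+92+140 = 620; mod 256 = 108 → 6c.

6c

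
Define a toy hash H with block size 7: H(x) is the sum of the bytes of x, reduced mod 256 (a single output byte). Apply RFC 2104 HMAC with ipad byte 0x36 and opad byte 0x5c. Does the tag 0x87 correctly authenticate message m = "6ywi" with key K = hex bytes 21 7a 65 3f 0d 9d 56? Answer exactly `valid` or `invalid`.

Key hex bytes 21 7a 65 3f 0d 9d 56 is exactly B = 7 bytes: K' = 21 7a 65 3f 0d 9d 56.
K' ⊕ ipad = 17 4c 53 09 3b ab 60; K' ⊕ opad = 7d 26 39 63 51 c1 0a.
Inner hash: sum = 23+76+83+9+59+171+96+54+121+119+105 = 916; mod 256 = 148 → 94.
Outer hash (recomputed tag): sum = 125+38+57+99+81+193+10+148 = 751; mod 256 = 239 → ef.
Recomputed tag = ef; claimed = 87 → mismatch.

invalid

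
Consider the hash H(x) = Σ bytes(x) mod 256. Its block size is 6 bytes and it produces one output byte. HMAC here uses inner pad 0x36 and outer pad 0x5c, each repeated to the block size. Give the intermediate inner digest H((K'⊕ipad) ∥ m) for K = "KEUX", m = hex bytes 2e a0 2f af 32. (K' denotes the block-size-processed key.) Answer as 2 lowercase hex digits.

Key "KEUX" = 4b 45 55 58 is 4 bytes ≤ B = 6; zero-pad to 6 bytes: K' = 4b 45 55 58 00 00.
K' ⊕ ipad = 7d 73 63 6e 36 36.
Inner input = 7d 73 63 6e 36 36 ∥ 2e a0 2f af 32.
Inner hash: sum = 125+115+99+110+54+54+46+160+47+175+50 = 1035; mod 256 = 11 → 0b.

0b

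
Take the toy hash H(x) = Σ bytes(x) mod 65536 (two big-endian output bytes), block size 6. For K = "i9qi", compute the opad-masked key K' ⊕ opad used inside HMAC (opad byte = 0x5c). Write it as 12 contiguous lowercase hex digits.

Key "i9qi" = 69 39 71 69 is 4 bytes ≤ B = 6; zero-pad to 6 bytes: K' = 69 39 71 69 00 00.
XOR each byte with 0x5c: 69⊕5c=35, 39⊕5c=65, 71⊕5c=2d, 69⊕5c=35, 00⊕5c=5c, 00⊕5c=5c.

35652d355c5c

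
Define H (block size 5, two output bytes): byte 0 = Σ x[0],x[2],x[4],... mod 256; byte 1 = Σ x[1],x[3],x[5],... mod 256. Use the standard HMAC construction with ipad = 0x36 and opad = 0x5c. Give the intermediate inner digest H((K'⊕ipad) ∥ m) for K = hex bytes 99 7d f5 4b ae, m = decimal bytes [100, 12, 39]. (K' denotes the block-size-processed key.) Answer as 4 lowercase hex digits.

Key hex bytes 99 7d f5 4b ae is exactly B = 5 bytes: K' = 99 7d f5 4b ae.
K' ⊕ ipad = af 4b c3 7d 98.
Inner input = af 4b c3 7d 98 ∥ 64 0c 27.
Inner hash: even-index sum = 534 mod 256 = 22; odd-index sum = 339 mod 256 = 83 → 16 53.

1653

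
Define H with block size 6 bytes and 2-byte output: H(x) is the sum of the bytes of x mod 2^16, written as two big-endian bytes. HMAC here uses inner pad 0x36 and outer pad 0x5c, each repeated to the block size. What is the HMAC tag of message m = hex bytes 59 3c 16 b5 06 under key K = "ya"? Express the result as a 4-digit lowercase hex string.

02b8

Key "ya" = 79 61 is 2 bytes ≤ B = 6; zero-pad to 6 bytes: K' = 79 61 00 00 00 00.
K' ⊕ ipad = 4f 57 36 36 36 36.  K' ⊕ opad = 25 3d 5c 5c 5c 5c.
Inner input = (K'⊕ipad) ∥ m = 4f 57 36 36 36 36 ∥ 59 3c 16 b5 06.
Inner hash: sum = 79+87+54+54+54+54+89+60+22+181+6 = 740 → 02 e4.
Outer input = (K'⊕opad) ∥ inner = 25 3d 5c 5c 5c 5c ∥ 02 e4.
Outer hash (tag): sum = 37+61+92+92+92+92+2+228 = 696 → 02 b8.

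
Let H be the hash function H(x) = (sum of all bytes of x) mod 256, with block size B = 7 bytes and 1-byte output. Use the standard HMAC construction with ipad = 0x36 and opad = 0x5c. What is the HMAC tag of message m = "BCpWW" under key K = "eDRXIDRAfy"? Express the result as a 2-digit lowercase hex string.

Key "eDRXIDRAfy" = 65 44 52 58 49 44 52 41 66 79 is 10 bytes > B = 7, so hash it first: H(key) = 52, then zero-pad to 7 bytes: K' = 52 00 00 00 00 00 00.
K' ⊕ ipad = 64 36 36 36 36 36 36.  K' ⊕ opad = 0e 5c 5c 5c 5c 5c 5c.
Inner input = (K'⊕ipad) ∥ m = 64 36 36 36 36 36 36 ∥ 42 43 70 57 57.
Inner hash: sum = 100+54+54+54+54+54+54+66+67+112+87+87 = 843; mod 256 = 75 → 4b.
Outer input = (K'⊕opad) ∥ inner = 0e 5c 5c 5c 5c 5c 5c ∥ 4b.
Outer hash (tag): sum = 14+92+92+92+92+92+92+75 = 641; mod 256 = 129 → 81.

81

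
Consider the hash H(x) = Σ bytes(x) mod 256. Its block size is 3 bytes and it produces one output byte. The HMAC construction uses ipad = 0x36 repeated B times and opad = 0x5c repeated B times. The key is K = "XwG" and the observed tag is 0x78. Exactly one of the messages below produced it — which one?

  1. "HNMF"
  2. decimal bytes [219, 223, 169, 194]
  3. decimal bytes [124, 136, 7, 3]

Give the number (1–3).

3

Key "XwG" = 58 77 47 is exactly B = 3 bytes: K' = 58 77 47.
K' ⊕ ipad = 6e 41 71; K' ⊕ opad = 04 2b 1b.
m1: inner = H(6e 41 71 48 4e 4d 46) = 49; tag = H(04 2b 1b 49) = 93
m2: inner = H(6e 41 71 db df a9 c2) = 45; tag = H(04 2b 1b 45) = 8f
m3: inner = H(6e 41 71 7c 88 07 03) = 2e; tag = H(04 2b 1b 2e) = 78 ← matches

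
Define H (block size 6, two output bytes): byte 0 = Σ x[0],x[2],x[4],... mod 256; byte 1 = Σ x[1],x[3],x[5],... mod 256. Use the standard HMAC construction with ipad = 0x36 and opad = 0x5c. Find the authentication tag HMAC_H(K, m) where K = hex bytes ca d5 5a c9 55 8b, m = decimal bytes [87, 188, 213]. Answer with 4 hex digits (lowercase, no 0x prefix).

Key hex bytes ca d5 5a c9 55 8b is exactly B = 6 bytes: K' = ca d5 5a c9 55 8b.
K' ⊕ ipad = fc e3 6c ff 63 bd.  K' ⊕ opad = 96 89 06 95 09 d7.
Inner input = (K'⊕ipad) ∥ m = fc e3 6c ff 63 bd ∥ 57 bc d5.
Inner hash: even-index sum = 759 mod 256 = 247; odd-index sum = 859 mod 256 = 91 → f7 5b.
Outer input = (K'⊕opad) ∥ inner = 96 89 06 95 09 d7 ∥ f7 5b.
Outer hash (tag): even-index sum = 412 mod 256 = 156; odd-index sum = 592 mod 256 = 80 → 9c 50.

9c50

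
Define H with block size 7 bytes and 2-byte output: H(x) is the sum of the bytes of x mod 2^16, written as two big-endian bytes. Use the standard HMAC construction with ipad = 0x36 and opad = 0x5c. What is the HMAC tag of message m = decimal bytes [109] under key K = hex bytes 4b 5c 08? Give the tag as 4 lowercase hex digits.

0247

Key hex bytes 4b 5c 08 is 3 bytes ≤ B = 7; zero-pad to 7 bytes: K' = 4b 5c 08 00 00 00 00.
K' ⊕ ipad = 7d 6a 3e 36 36 36 36.  K' ⊕ opad = 17 00 54 5c 5c 5c 5c.
Inner input = (K'⊕ipad) ∥ m = 7d 6a 3e 36 36 36 36 ∥ 6d.
Inner hash: sum = 125+106+62+54+54+54+54+109 = 618 → 02 6a.
Outer input = (K'⊕opad) ∥ inner = 17 00 54 5c 5c 5c 5c ∥ 02 6a.
Outer hash (tag): sum = 23+0+84+92+92+92+92+2+106 = 583 → 02 47.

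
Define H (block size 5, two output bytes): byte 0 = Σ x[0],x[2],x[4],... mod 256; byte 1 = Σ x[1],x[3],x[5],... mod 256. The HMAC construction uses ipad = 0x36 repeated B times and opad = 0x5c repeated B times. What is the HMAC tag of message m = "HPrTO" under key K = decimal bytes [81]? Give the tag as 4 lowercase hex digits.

Key decimal bytes [81] = 51 is 1 byte ≤ B = 5; zero-pad to 5 bytes: K' = 51 00 00 00 00.
K' ⊕ ipad = 67 36 36 36 36.  K' ⊕ opad = 0d 5c 5c 5c 5c.
Inner input = (K'⊕ipad) ∥ m = 67 36 36 36 36 ∥ 48 50 72 54 4f.
Inner hash: even-index sum = 375 mod 256 = 119; odd-index sum = 373 mod 256 = 117 → 77 75.
Outer input = (K'⊕opad) ∥ inner = 0d 5c 5c 5c 5c ∥ 77 75.
Outer hash (tag): even-index sum = 314 mod 256 = 58; odd-index sum = 303 mod 256 = 47 → 3a 2f.

3a2f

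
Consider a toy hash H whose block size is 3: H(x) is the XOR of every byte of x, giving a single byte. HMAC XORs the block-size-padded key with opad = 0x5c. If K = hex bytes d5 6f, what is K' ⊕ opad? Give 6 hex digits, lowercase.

Key hex bytes d5 6f is 2 bytes ≤ B = 3; zero-pad to 3 bytes: K' = d5 6f 00.
XOR each byte with 0x5c: d5⊕5c=89, 6f⊕5c=33, 00⊕5c=5c.

89335c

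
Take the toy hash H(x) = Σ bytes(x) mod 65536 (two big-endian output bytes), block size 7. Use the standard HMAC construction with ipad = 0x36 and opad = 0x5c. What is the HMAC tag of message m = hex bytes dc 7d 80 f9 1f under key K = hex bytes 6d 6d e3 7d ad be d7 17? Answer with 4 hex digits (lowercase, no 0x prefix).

03cd

Key hex bytes 6d 6d e3 7d ad be d7 17 is 8 bytes > B = 7, so hash it first: H(key) = 04 93, then zero-pad to 7 bytes: K' = 04 93 00 00 00 00 00.
K' ⊕ ipad = 32 a5 36 36 36 36 36.  K' ⊕ opad = 58 cf 5c 5c 5c 5c 5c.
Inner input = (K'⊕ipad) ∥ m = 32 a5 36 36 36 36 36 ∥ dc 7d 80 f9 1f.
Inner hash: sum = 50+165+54+54+54+54+54+220+125+128+249+31 = 1238 → 04 d6.
Outer input = (K'⊕opad) ∥ inner = 58 cf 5c 5c 5c 5c 5c ∥ 04 d6.
Outer hash (tag): sum = 88+207+92+92+92+92+92+4+214 = 973 → 03 cd.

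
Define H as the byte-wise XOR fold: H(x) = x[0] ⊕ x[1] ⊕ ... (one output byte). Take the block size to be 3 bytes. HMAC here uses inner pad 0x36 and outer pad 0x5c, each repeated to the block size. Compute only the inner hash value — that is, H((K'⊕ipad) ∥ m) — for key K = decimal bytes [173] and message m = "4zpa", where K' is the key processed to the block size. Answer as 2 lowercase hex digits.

c4

Key decimal bytes [173] = ad is 1 byte ≤ B = 3; zero-pad to 3 bytes: K' = ad 00 00.
K' ⊕ ipad = 9b 36 36.
Inner input = 9b 36 36 ∥ 34 7a 70 61.
Inner hash: XOR 9b⊕36⊕36⊕34⊕7a⊕70⊕61 = c4.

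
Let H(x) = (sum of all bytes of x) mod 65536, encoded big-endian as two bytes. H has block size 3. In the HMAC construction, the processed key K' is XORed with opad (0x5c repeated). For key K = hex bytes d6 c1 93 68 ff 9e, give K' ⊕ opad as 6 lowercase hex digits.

58735c

Key hex bytes d6 c1 93 68 ff 9e is 6 bytes > B = 3, so hash it first: H(key) = 04 2f, then zero-pad to 3 bytes: K' = 04 2f 00.
XOR each byte with 0x5c: 04⊕5c=58, 2f⊕5c=73, 00⊕5c=5c.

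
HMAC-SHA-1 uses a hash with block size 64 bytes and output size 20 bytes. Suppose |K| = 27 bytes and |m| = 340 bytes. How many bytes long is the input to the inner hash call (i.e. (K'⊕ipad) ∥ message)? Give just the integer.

404

Key is 27 ≤ 64 bytes, zero-padded: |K'| = 64.
Inner input = (K'⊕ipad) ∥ m → 64 + 340 = 404 bytes.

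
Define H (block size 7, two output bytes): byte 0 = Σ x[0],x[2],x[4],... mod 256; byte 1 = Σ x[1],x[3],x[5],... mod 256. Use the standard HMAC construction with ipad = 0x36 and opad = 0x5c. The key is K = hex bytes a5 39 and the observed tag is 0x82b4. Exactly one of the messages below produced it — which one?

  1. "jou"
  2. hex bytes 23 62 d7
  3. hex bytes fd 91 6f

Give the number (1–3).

2

Key hex bytes a5 39 is 2 bytes ≤ B = 7; zero-pad to 7 bytes: K' = a5 39 00 00 00 00 00.
K' ⊕ ipad = 93 0f 36 36 36 36 36; K' ⊕ opad = f9 65 5c 5c 5c 5c 5c.
m1: inner = H(93 0f 36 36 36 36 36 6a 6f 75) = a4 5a; tag = H(f9 65 5c 5c 5c 5c 5c a4 5a) = 67c1
m2: inner = H(93 0f 36 36 36 36 36 23 62 d7) = 97 75; tag = H(f9 65 5c 5c 5c 5c 5c 97 75) = 82b4 ← matches
m3: inner = H(93 0f 36 36 36 36 36 fd 91 6f) = c6 e7; tag = H(f9 65 5c 5c 5c 5c 5c c6 e7) = f4e3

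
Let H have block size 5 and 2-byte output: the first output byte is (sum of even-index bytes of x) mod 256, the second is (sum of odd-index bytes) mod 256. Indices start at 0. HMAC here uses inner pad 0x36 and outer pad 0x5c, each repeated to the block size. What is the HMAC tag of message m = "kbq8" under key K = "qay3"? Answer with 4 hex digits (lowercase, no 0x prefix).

Key "qay3" = 71 61 79 33 is 4 bytes ≤ B = 5; zero-pad to 5 bytes: K' = 71 61 79 33 00.
K' ⊕ ipad = 47 57 4f 05 36.  K' ⊕ opad = 2d 3d 25 6f 5c.
Inner input = (K'⊕ipad) ∥ m = 47 57 4f 05 36 ∥ 6b 62 71 38.
Inner hash: even-index sum = 358 mod 256 = 102; odd-index sum = 312 mod 256 = 56 → 66 38.
Outer input = (K'⊕opad) ∥ inner = 2d 3d 25 6f 5c ∥ 66 38.
Outer hash (tag): even-index sum = 230 mod 256 = 230; odd-index sum = 274 mod 256 = 18 → e6 12.

e612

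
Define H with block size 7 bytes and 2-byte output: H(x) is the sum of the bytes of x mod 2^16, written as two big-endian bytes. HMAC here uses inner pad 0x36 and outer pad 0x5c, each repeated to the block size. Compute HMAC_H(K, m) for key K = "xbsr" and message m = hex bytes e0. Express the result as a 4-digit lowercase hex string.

Key "xbsr" = 78 62 73 72 is 4 bytes ≤ B = 7; zero-pad to 7 bytes: K' = 78 62 73 72 00 00 00.
K' ⊕ ipad = 4e 54 45 44 36 36 36.  K' ⊕ opad = 24 3e 2f 2e 5c 5c 5c.
Inner input = (K'⊕ipad) ∥ m = 4e 54 45 44 36 36 36 ∥ e0.
Inner hash: sum = 78+84+69+68+54+54+54+224 = 685 → 02 ad.
Outer input = (K'⊕opad) ∥ inner = 24 3e 2f 2e 5c 5c 5c ∥ 02 ad.
Outer hash (tag): sum = 36+62+47+46+92+92+92+2+173 = 642 → 02 82.

0282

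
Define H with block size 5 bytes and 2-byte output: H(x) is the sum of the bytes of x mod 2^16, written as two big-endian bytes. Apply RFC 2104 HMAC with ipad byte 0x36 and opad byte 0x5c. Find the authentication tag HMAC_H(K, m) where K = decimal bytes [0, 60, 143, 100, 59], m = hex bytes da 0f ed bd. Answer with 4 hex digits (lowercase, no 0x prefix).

031c

Key decimal bytes [0, 60, 143, 100, 59] = 00 3c 8f 64 3b is exactly B = 5 bytes: K' = 00 3c 8f 64 3b.
K' ⊕ ipad = 36 0a b9 52 0d.  K' ⊕ opad = 5c 60 d3 38 67.
Inner input = (K'⊕ipad) ∥ m = 36 0a b9 52 0d ∥ da 0f ed bd.
Inner hash: sum = 54+10+185+82+13+218+15+237+189 = 1003 → 03 eb.
Outer input = (K'⊕opad) ∥ inner = 5c 60 d3 38 67 ∥ 03 eb.
Outer hash (tag): sum = 92+96+211+56+103+3+235 = 796 → 03 1c.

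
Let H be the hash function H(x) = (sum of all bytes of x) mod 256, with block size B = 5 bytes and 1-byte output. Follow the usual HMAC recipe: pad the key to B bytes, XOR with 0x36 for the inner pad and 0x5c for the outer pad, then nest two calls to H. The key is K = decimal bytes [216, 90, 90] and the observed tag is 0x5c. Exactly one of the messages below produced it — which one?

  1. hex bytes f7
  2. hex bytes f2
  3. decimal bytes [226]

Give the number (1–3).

Key decimal bytes [216, 90, 90] = d8 5a 5a is 3 bytes ≤ B = 5; zero-pad to 5 bytes: K' = d8 5a 5a 00 00.
K' ⊕ ipad = ee 6c 6c 36 36; K' ⊕ opad = 84 06 06 5c 5c.
m1: inner = H(ee 6c 6c 36 36 f7) = 29; tag = H(84 06 06 5c 5c 29) = 71
m2: inner = H(ee 6c 6c 36 36 f2) = 24; tag = H(84 06 06 5c 5c 24) = 6c
m3: inner = H(ee 6c 6c 36 36 e2) = 14; tag = H(84 06 06 5c 5c 14) = 5c ← matches

3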